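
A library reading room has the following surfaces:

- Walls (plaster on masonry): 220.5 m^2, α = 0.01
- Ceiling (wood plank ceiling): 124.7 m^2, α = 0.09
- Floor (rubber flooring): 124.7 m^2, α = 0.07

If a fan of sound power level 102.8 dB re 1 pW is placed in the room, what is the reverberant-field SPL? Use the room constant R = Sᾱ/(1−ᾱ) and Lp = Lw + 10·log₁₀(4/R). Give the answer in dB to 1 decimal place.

95.2 dB

A = 22.157 sabins; S = 469.9 m^2.
ᾱ = 0.0472, so room constant R = A/(1−ᾱ) = 23.255 m^2.
Lp = 102.8 + 10·log₁₀(4/23.255) = 102.8 + (-7.64) = 95.2 dB.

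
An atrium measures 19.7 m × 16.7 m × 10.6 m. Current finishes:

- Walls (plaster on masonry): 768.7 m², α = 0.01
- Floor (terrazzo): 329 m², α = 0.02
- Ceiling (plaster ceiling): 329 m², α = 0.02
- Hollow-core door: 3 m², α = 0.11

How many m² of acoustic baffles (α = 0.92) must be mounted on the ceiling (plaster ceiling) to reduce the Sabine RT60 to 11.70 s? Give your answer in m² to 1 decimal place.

Equivalent absorption area: A₁ = 768.7×0.01 + 329×0.02 + 329×0.02 + 3×0.11 = 21.177 m².
V = 3487.294 m³. Target absorption A₂ = 0.161 × 3487.294 / 11.70 = 47.988 sabins.
ΔA needed = 47.988 − 21.177 = 26.811 sabins.
Each m² of panel replacing the ceiling (plaster ceiling) adds (0.92 − 0.02) = 0.90 sabins.
Area = ΔA/Δα = 26.811/0.90 = 29.8 m².

29.8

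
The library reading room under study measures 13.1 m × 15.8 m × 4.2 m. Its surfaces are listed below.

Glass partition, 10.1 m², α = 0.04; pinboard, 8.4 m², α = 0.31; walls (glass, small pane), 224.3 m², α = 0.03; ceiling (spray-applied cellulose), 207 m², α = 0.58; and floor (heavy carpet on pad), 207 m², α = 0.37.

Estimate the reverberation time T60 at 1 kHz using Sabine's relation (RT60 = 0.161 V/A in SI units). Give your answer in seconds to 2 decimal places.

0.68 s

Equivalent absorption area: A = 10.1·0.04 + 8.4·0.31 + 224.3·0.03 + 207·0.58 + 207·0.37 = 206.387 m².
Volume V = 13.1 × 15.8 × 4.2 = 869.316 m³.
Sabine: RT60 = 0.161 × 869.316 / 206.387 = 0.68 s.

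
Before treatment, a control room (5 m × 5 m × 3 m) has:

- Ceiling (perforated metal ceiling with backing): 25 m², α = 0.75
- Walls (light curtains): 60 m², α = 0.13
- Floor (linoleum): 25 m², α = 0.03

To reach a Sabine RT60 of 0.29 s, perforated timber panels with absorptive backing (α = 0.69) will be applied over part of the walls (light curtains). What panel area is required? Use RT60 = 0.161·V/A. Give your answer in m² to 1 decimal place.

25.6

A₁ = Σ Sᵢαᵢ = 25*0.75 + 60*0.13 + 25*0.03 = 27.300 sabins.
Required A₂ = 0.161·75/0.29 = 41.638 sabins.
Absorption to add: 41.638 − 27.300 = 14.338 sabins.
Each m² of panel replacing the walls (light curtains) adds (0.69 − 0.13) = 0.56 sabins.
Panel area = 14.338 / 0.56 = 25.6 m².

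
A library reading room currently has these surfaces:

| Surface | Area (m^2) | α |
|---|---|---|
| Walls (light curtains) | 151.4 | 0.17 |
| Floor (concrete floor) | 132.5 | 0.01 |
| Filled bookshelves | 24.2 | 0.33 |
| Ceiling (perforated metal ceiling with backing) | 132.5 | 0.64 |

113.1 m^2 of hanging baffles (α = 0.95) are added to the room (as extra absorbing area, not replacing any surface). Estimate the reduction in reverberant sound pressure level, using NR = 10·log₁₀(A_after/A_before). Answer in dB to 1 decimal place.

2.8 dB

Summing Sᵢαᵢ: 25.738 + 1.325 + 7.986 + 84.800 → A_before = 119.849 sabins.
Treatment contributes 113.1·0.95 = 107.445 sabins.
New total A_after = 227.294 sabins.
Reduction = 10 log₁₀(A_after/A_before) = 10 log₁₀(1.8965) = 2.8 dB.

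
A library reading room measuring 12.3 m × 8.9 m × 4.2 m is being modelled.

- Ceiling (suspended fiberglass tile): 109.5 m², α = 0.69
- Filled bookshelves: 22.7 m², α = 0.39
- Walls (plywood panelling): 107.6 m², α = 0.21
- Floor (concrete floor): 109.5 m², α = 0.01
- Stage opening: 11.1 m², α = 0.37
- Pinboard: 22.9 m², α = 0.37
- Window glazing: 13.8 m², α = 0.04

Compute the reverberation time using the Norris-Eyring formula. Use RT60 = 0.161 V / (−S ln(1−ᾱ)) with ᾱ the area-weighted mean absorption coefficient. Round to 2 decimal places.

Total surface area S = 109.5 + 22.7 + 107.6 + 109.5 + 11.1 + 22.9 + 13.8 = 397.1 m².
Σ(Sᵢαᵢ) = 109.5·0.69 + 22.7·0.39 + 107.6·0.21 + 109.5·0.01 + 11.1·0.37 + 22.9·0.37 + 13.8·0.04 = 121.231.
Mean coefficient ᾱ = A/S = 0.3053.
Eyring denominator: −S ln(1−ᾱ) = 144.654.
V = 12.3 × 8.9 × 4.2 = 459.774 m³.
RT60 = 0.161 × 459.774 / 144.654 = 0.51 s.

0.51 s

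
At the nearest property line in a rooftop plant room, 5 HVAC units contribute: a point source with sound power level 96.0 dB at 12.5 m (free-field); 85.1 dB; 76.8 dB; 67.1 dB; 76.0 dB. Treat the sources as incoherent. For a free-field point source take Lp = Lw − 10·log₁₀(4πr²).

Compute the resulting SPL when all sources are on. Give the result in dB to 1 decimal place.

Source at 12.5 m: Lp = 96.0 − 10·log₁₀(4π·12.5²) = 96.0 − 10·log₁₀(1963.495) = 63.1 dB.
Sum in the linear (power) domain: Σ 10^(Lᵢ/10) = 10^(63.1/10) + 10^(85.1/10) + 10^(76.8/10) + 10^(67.1/10) + 10^(76.0/10) = 4.184e+08.
Combined level = 10 log₁₀(4.184e+08) = 86.2 dB.

86.2 dB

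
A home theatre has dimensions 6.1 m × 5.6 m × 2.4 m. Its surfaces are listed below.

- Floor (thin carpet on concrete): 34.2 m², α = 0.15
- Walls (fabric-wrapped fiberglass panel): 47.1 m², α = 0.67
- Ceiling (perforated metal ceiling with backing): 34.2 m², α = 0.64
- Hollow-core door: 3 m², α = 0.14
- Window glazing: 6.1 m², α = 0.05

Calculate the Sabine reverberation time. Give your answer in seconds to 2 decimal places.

Equivalent absorption area: A = 34.2×0.15 + 47.1×0.67 + 34.2×0.64 + 3×0.14 + 6.1×0.05 = 59.300 m².
Volume V = 6.1 × 5.6 × 2.4 = 81.984 m³.
T = 0.161 V/A = 0.161·81.984/59.300 = 0.22 s.

0.22 sec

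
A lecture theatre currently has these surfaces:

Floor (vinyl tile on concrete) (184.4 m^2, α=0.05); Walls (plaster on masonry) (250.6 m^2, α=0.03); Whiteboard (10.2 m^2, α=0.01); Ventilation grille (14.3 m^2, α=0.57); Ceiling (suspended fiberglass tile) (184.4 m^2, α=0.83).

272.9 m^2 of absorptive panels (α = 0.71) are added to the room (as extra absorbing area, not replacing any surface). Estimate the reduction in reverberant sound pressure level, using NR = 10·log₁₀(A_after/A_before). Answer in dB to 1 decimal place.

Total absorption A_before = 184.4·0.05 + 250.6·0.03 + 10.2·0.01 + 14.3·0.57 + 184.4·0.83
  = 9.220 + 7.518 + 0.102 + 8.151 + 153.052 = 178.043 m^2 sabins.
Treatment contributes 272.9·0.71 = 193.759 sabins.
A_after = 178.043 + 193.759 = 371.802 sabins.
NR = 10·log₁₀(371.802/178.043) = 3.2 dB.

3.2 dB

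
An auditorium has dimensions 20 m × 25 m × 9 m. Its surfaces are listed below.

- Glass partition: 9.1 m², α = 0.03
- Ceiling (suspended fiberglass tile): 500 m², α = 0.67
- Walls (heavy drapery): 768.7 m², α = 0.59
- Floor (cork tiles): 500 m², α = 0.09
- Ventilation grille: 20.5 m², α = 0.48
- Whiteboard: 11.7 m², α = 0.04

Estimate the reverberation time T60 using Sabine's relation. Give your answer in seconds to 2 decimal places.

Total absorption A = 9.1×0.03 + 500×0.67 + 768.7×0.59 + 500×0.09 + 20.5×0.48 + 11.7×0.04
  = 0.273 + 335.000 + 453.533 + 45.000 + 9.840 + 0.468 = 844.114 m² sabins.
Volume V = 20 × 25 × 9 = 4500 m³.
RT60 = 0.161 · V / A = 0.161 × 4500 / 844.114 = 0.86 s.

0.86 s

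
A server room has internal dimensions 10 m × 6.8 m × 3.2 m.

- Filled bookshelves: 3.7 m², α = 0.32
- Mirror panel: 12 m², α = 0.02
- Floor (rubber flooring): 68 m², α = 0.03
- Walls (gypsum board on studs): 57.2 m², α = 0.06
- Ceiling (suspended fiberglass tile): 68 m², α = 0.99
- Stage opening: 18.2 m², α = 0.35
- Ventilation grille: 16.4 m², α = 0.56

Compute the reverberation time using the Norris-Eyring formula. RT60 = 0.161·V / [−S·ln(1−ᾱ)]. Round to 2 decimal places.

0.31 sec

S = Σ Sᵢ = 243.5 m².
Absorption A = 3.7×0.32 + 12×0.02 + 68×0.03 + 57.2×0.06 + 68×0.99 + 18.2×0.35 + 16.4×0.56 = 89.770 sabins.
Mean coefficient ᾱ = A/S = 0.3687.
−S·ln(1−ᾱ) = −243.5 × ln(1 − 0.3687) = 112.004.
V = 10 × 6.8 × 3.2 = 217.6 m³.
RT60 = 0.161 × 217.6 / 112.004 = 0.31 s.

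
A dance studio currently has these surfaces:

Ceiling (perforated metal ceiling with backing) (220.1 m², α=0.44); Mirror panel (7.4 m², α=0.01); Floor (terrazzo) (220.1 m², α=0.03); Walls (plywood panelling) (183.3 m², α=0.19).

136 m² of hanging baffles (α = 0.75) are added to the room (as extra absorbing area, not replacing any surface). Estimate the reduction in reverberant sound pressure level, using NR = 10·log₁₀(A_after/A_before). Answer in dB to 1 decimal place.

2.4 dB

A_before = Σ Sᵢαᵢ = 220.1×0.44 + 7.4×0.01 + 220.1×0.03 + 183.3×0.19 = 138.348 sabins.
Treatment contributes 136·0.75 = 102.000 sabins.
New total A_after = 240.348 sabins.
Reduction = 10 log₁₀(A_after/A_before) = 10 log₁₀(1.7373) = 2.4 dB.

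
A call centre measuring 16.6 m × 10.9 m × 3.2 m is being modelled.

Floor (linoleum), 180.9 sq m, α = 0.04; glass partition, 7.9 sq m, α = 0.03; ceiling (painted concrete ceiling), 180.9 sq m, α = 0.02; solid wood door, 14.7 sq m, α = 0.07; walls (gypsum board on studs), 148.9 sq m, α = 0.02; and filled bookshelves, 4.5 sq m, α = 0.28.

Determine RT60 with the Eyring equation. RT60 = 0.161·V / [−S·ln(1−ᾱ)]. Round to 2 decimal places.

Total surface area S = 180.9 + 7.9 + 180.9 + 14.7 + 148.9 + 4.5 = 537.8 sq m.
Σ(Sᵢαᵢ) = 180.9×0.04 + 7.9×0.03 + 180.9×0.02 + 14.7×0.07 + 148.9×0.02 + 4.5×0.28 = 16.358.
ᾱ = 16.358 / 537.8 = 0.0304.
Eyring denominator: −S ln(1−ᾱ) = 16.603.
V = 16.6 × 10.9 × 3.2 = 579.008 m³.
T = 0.161·V/[−S·ln(1−ᾱ)] = 0.161·579.008/16.603 = 5.61 s.

5.61 seconds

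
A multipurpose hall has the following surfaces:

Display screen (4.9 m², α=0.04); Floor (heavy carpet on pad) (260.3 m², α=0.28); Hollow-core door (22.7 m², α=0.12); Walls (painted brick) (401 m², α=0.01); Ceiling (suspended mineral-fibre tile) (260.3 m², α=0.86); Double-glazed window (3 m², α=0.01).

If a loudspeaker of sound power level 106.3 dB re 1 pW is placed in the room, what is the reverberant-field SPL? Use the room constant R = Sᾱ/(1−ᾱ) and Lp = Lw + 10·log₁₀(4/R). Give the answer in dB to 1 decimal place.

85.8 dB

Σ(Sᵢαᵢ) = 4.9·0.04 + 260.3·0.28 + 22.7·0.12 + 401·0.01 + 260.3·0.86 + 3·0.01 = 303.702; total area S = 952.2 m².
ᾱ = 0.3189, so room constant R = A/(1−ᾱ) = 445.899 m².
Lp = 106.3 + 10·log₁₀(4/445.899) = 106.3 + (-20.47) = 85.8 dB.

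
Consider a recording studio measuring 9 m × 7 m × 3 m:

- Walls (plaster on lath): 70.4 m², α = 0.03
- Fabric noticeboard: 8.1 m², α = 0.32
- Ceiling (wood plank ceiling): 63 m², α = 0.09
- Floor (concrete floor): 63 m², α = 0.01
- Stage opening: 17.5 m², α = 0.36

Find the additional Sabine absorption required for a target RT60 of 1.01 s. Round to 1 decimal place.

Summing Sᵢαᵢ: 2.112 + 2.592 + 5.670 + 0.630 + 6.300 → A₁ = 17.304 sabins.
V = 189 m³. Required absorption A₂ = 0.161 × 189 / 1.01 = 30.128 sabins.
Shortfall: 30.128 − 17.304 = 12.8 sabins.

12.8 sabins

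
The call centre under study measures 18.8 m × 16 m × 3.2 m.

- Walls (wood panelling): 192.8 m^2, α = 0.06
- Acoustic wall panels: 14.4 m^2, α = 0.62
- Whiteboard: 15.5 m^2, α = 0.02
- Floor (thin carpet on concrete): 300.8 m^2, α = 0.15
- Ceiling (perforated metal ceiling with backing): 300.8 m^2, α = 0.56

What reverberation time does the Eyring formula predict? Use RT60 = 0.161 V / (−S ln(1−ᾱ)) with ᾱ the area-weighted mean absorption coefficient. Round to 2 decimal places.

S = Σ Sᵢ = 824.3 m^2.
Absorption A = 192.8·0.06 + 14.4·0.62 + 15.5·0.02 + 300.8·0.15 + 300.8·0.56 = 234.374 sabins.
ᾱ = 234.374 / 824.3 = 0.2843.
Eyring denominator: −S ln(1−ᾱ) = 275.724.
V = 18.8 × 16 × 3.2 = 962.56 m³.
RT60 = 0.161 × 962.56 / 275.724 = 0.56 s.

0.56 s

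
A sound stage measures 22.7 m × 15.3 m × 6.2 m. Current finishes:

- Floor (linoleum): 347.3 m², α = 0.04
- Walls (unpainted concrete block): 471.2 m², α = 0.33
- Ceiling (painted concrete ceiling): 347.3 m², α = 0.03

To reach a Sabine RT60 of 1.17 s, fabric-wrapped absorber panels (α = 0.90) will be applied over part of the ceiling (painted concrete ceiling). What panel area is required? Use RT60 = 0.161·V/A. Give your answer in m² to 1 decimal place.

Equivalent absorption area: A₁ = 347.3*0.04 + 471.2*0.33 + 347.3*0.03 = 179.807 m².
V = 2153.322 m³. Target absorption A₂ = 0.161 × 2153.322 / 1.17 = 296.312 sabins.
Absorption to add: 296.312 − 179.807 = 116.505 sabins.
Each m² of panel replacing the ceiling (painted concrete ceiling) adds (0.90 − 0.03) = 0.87 sabins.
Panel area = 116.505 / 0.87 = 133.9 m².

133.9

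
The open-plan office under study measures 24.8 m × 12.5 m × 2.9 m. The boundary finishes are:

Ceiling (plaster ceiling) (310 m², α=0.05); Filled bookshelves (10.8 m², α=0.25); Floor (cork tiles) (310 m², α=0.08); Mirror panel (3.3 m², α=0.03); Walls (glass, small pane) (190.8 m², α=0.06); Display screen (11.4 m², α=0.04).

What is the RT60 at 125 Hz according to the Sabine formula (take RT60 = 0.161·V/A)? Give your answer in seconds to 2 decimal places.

2.63 s

A = Σ Sᵢαᵢ = 310*0.05 + 10.8*0.25 + 310*0.08 + 3.3*0.03 + 190.8*0.06 + 11.4*0.04 = 55.003 sabins.
Volume V = 24.8 × 12.5 × 2.9 = 899 m³.
RT60 = 0.161 · V / A = 0.161 × 899 / 55.003 = 2.63 s.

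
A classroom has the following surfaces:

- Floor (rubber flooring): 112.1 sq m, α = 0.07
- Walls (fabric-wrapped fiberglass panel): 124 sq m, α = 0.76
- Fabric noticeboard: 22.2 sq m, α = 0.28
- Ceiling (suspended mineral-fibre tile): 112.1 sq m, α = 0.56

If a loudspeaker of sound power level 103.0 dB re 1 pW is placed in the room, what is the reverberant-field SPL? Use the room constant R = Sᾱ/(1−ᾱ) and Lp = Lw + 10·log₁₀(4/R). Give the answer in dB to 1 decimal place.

84.0 dB

Σ(Sᵢαᵢ) = 112.1·0.07 + 124·0.76 + 22.2·0.28 + 112.1·0.56 = 171.079; total area S = 370.4 sq m.
ᾱ = 171.079/370.4 = 0.4619; R = Sᾱ/(1−ᾱ) = 171.079/(1−0.4619) = 317.932 sq m.
Lp = Lw + 10 log₁₀(4/R) = 103.0 -19.00 = 84.0 dB.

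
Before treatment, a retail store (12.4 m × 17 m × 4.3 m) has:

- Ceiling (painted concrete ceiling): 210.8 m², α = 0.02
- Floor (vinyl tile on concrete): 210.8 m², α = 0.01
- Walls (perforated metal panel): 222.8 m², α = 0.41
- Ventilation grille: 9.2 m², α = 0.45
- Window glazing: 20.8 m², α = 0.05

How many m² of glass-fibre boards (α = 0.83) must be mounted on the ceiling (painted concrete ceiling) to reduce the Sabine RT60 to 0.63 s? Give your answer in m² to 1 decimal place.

159.0

Equivalent absorption area: A₁ = 210.8*0.02 + 210.8*0.01 + 222.8*0.41 + 9.2*0.45 + 20.8*0.05 = 102.852 m².
Required A₂ = 0.161·906.44/0.63 = 231.646 sabins.
Absorption to add: 231.646 − 102.852 = 128.794 sabins.
Each m² of panel replacing the ceiling (painted concrete ceiling) adds (0.83 − 0.02) = 0.81 sabins.
Area = ΔA/Δα = 128.794/0.81 = 159.0 m².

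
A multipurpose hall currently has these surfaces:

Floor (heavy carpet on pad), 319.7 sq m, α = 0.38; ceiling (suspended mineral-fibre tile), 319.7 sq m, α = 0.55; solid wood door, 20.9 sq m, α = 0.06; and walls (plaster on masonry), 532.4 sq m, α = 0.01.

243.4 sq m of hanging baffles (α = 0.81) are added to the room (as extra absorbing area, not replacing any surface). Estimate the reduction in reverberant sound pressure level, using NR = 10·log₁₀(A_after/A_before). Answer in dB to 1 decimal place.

Summing Sᵢαᵢ: 121.486 + 175.835 + 1.254 + 5.324 → A_before = 303.899 sabins.
Treatment contributes 243.4·0.81 = 197.154 sabins.
New total A_after = 501.053 sabins.
NR = 10·log₁₀(501.053/303.899) = 2.2 dB.

2.2 dB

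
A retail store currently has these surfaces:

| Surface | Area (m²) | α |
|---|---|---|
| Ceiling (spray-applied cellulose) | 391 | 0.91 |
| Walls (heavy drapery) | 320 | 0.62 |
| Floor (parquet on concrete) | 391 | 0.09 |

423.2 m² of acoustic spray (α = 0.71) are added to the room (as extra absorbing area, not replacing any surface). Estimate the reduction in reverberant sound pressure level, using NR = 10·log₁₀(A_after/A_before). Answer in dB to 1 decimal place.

A_before = Σ Sᵢαᵢ = 391×0.91 + 320×0.62 + 391×0.09 = 589.400 sabins.
Added absorption = 423.2 × 0.71 = 300.472 sabins.
A_after = 589.400 + 300.472 = 889.872 sabins.
Reduction = 10 log₁₀(A_after/A_before) = 10 log₁₀(1.5098) = 1.8 dB.

1.8 dB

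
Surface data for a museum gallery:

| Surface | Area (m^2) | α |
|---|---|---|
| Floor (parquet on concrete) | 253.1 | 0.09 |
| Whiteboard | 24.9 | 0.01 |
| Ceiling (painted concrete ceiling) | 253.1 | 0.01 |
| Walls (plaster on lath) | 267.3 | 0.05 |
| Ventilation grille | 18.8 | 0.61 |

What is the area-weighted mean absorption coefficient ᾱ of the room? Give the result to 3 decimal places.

0.062

Total surface area S = 817.2 m^2.
Weighted sum Σ Sα = 50.392.
ᾱ = A/S = 0.062.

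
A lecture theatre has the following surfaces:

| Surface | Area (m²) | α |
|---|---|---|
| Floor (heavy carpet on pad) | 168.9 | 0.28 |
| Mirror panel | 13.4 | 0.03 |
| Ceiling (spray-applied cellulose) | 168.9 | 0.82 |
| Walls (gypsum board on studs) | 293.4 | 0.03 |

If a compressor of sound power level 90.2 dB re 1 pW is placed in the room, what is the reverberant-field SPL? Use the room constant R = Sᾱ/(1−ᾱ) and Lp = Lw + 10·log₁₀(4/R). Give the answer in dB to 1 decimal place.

71.8 dB

Σ(Sᵢαᵢ) = 168.9·0.28 + 13.4·0.03 + 168.9·0.82 + 293.4·0.03 = 194.994; total area S = 644.6 m².
ᾱ = 0.3025, so room constant R = A/(1−ᾱ) = 279.561 m².
Lp = Lw + 10 log₁₀(4/R) = 90.2 -18.44 = 71.8 dB.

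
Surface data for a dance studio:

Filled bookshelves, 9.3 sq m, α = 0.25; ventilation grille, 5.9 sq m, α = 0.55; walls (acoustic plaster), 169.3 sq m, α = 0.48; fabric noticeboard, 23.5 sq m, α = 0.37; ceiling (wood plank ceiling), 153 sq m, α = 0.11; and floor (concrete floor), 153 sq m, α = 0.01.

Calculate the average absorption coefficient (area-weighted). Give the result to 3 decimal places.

0.222

Total surface area S = 514.0 sq m.
Σ(Sᵢαᵢ) = 9.3·0.25 + 5.9·0.55 + 169.3·0.48 + 23.5·0.37 + 153·0.11 + 153·0.01 = 113.889.
ᾱ = A/S = 0.222.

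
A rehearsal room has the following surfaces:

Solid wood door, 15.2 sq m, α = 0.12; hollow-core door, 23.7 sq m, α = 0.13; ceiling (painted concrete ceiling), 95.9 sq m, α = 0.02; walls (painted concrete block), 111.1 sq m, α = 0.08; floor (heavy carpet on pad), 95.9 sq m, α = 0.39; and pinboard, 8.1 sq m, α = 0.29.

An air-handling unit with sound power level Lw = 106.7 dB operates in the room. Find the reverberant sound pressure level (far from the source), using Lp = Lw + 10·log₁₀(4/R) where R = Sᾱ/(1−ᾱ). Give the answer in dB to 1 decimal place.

94.5 dB

Σ(Sᵢαᵢ) = 15.2·0.12 + 23.7·0.13 + 95.9·0.02 + 111.1·0.08 + 95.9·0.39 + 8.1·0.29 = 55.461; total area S = 349.9 sq m.
ᾱ = 55.461/349.9 = 0.1585; R = Sᾱ/(1−ᾱ) = 55.461/(1−0.1585) = 65.907 sq m.
Lp = Lw + 10 log₁₀(4/R) = 106.7 -12.17 = 94.5 dB.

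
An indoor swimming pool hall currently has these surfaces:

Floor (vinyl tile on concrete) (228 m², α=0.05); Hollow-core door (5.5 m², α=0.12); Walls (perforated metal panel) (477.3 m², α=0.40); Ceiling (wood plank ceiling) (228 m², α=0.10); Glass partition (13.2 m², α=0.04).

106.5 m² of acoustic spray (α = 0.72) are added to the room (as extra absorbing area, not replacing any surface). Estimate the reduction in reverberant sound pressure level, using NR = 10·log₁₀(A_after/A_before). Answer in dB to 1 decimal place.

1.3 dB

Total absorption A_before = 228*0.05 + 5.5*0.12 + 477.3*0.40 + 228*0.10 + 13.2*0.04
  = 11.400 + 0.660 + 190.920 + 22.800 + 0.528 = 226.308 m² sabins.
Treatment contributes 106.5·0.72 = 76.680 sabins.
A_after = 226.308 + 76.680 = 302.988 sabins.
Reduction = 10 log₁₀(A_after/A_before) = 10 log₁₀(1.3388) = 1.3 dB.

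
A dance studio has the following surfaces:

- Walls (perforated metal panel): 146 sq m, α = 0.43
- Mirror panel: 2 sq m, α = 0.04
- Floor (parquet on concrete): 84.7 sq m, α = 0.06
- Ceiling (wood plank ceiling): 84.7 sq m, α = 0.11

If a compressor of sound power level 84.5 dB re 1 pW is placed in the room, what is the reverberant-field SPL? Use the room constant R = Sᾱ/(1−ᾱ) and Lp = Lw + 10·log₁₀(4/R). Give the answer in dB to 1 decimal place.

Σ(Sᵢαᵢ) = 146·0.43 + 2·0.04 + 84.7·0.06 + 84.7·0.11 = 77.259; total area S = 317.4 sq m.
ᾱ = 0.2434, so room constant R = A/(1−ᾱ) = 102.113 sq m.
Lp = 84.5 + 10·log₁₀(4/102.113) = 84.5 + (-14.07) = 70.4 dB.

70.4 dB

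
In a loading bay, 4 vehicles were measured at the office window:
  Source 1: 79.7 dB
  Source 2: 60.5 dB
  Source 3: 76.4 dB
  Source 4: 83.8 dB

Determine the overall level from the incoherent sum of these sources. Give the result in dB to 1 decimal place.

Sum in the linear (power) domain: Σ 10^(Lᵢ/10) = 10^(79.7/10) + 10^(60.5/10) + 10^(76.4/10) + 10^(83.8/10) = 3.78e+08.
Back to dB: 10·log₁₀ Σ = 85.8 dB.

85.8 dB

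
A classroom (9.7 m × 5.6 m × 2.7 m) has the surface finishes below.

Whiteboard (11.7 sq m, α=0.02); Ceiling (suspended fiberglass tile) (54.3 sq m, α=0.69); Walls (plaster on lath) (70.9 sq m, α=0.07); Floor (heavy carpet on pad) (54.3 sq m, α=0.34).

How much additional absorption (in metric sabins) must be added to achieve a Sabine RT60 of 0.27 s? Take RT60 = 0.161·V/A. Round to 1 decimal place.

Total absorption A₁ = 11.7·0.02 + 54.3·0.69 + 70.9·0.07 + 54.3·0.34
  = 0.234 + 37.467 + 4.963 + 18.462 = 61.126 sq m sabins.
Target A₂ = 0.161·146.664/0.27 = 87.455 sabins (V = 146.664 m³).
Shortfall: 87.455 − 61.126 = 26.3 sabins.

26.3 sabins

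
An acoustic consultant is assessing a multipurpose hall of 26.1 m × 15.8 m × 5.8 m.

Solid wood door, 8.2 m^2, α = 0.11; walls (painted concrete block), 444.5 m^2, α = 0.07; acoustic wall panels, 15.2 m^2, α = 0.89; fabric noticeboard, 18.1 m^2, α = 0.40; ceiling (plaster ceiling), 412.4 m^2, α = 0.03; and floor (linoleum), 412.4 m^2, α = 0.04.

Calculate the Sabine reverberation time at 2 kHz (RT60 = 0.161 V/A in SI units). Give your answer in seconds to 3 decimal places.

Total absorption A = 8.2*0.11 + 444.5*0.07 + 15.2*0.89 + 18.1*0.40 + 412.4*0.03 + 412.4*0.04
  = 0.902 + 31.115 + 13.528 + 7.240 + 12.372 + 16.496 = 81.653 m^2 sabins.
Room volume: 2391.804 m³.
T = 0.161 V/A = 0.161·2391.804/81.653 = 4.716 s.

4.716 s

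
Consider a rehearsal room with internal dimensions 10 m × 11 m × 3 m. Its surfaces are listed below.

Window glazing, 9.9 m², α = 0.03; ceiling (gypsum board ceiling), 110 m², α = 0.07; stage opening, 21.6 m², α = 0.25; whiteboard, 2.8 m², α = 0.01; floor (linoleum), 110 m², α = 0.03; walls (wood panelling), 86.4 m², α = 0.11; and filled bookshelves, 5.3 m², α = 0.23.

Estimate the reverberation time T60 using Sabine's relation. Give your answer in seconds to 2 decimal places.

1.94 sec

A = Σ Sᵢαᵢ = 9.9*0.03 + 110*0.07 + 21.6*0.25 + 2.8*0.01 + 110*0.03 + 86.4*0.11 + 5.3*0.23 = 27.448 sabins.
Volume V = 10 × 11 × 3 = 330 m³.
T = 0.161 V/A = 0.161·330/27.448 = 1.94 s.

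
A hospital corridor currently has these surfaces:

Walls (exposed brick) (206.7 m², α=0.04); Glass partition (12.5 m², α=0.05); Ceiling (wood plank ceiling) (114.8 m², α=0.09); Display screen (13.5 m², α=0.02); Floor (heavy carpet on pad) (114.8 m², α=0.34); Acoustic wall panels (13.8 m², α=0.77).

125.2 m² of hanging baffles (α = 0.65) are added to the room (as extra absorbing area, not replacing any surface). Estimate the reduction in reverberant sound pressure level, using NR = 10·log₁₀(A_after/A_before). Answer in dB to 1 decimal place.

3.4 dB

Total absorption A_before = 206.7*0.04 + 12.5*0.05 + 114.8*0.09 + 13.5*0.02 + 114.8*0.34 + 13.8*0.77
  = 8.268 + 0.625 + 10.332 + 0.270 + 39.032 + 10.626 = 69.153 m² sabins.
Treatment contributes 125.2·0.65 = 81.380 sabins.
A_after = 69.153 + 81.380 = 150.533 sabins.
Reduction = 10 log₁₀(A_after/A_before) = 10 log₁₀(2.1768) = 3.4 dB.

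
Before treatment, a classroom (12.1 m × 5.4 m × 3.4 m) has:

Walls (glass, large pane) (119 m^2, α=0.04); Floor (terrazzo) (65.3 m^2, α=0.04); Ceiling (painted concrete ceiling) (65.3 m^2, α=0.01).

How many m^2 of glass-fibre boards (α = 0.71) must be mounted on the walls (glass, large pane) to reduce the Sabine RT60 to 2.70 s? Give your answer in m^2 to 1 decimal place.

7.8

Equivalent absorption area: A₁ = 119·0.04 + 65.3·0.04 + 65.3·0.01 = 8.025 m^2.
Required A₂ = 0.161·222.156/2.70 = 13.247 sabins.
ΔA needed = 13.247 − 8.025 = 5.222 sabins.
Each m^2 of panel replacing the walls (glass, large pane) adds (0.71 − 0.04) = 0.67 sabins.
Area = ΔA/Δα = 5.222/0.67 = 7.8 m^2.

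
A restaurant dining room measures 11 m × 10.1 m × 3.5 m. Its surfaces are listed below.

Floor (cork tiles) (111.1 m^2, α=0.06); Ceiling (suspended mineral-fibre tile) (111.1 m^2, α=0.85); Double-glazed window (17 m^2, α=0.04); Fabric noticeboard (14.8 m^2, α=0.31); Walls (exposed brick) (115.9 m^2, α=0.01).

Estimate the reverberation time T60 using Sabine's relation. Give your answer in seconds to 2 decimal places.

A = Σ Sᵢαᵢ = 111.1·0.06 + 111.1·0.85 + 17·0.04 + 14.8·0.31 + 115.9·0.01 = 107.528 sabins.
Room volume: 388.85 m³.
Sabine: RT60 = 0.161 × 388.85 / 107.528 = 0.58 s.

0.58 s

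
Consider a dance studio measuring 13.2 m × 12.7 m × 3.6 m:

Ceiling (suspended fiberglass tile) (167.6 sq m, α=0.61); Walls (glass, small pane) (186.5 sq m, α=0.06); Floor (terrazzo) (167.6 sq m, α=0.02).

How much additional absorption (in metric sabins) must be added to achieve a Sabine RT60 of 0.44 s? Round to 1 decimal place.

104.0 sabins

Total absorption A₁ = 167.6·0.61 + 186.5·0.06 + 167.6·0.02
  = 102.236 + 11.190 + 3.352 = 116.778 sq m sabins.
For T = 0.44 s, need A₂ = 0.161·V/T = 0.161·603.504/0.44 = 220.828 sabins.
ΔA = A₂ − A₁ = 220.828 − 116.778 = 104.0 sabins.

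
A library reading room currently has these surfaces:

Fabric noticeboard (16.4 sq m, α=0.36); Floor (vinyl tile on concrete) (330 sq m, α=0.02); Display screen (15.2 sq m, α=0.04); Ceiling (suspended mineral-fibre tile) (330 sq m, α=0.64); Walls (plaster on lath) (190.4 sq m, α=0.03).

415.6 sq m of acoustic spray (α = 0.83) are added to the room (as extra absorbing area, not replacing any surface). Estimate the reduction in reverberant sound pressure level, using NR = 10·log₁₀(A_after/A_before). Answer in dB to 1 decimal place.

4.0 dB

A_before = Σ Sᵢαᵢ = 16.4×0.36 + 330×0.02 + 15.2×0.04 + 330×0.64 + 190.4×0.03 = 230.024 sabins.
Added absorption = 415.6 × 0.83 = 344.948 sabins.
New total A_after = 574.972 sabins.
NR = 10·log₁₀(574.972/230.024) = 4.0 dB.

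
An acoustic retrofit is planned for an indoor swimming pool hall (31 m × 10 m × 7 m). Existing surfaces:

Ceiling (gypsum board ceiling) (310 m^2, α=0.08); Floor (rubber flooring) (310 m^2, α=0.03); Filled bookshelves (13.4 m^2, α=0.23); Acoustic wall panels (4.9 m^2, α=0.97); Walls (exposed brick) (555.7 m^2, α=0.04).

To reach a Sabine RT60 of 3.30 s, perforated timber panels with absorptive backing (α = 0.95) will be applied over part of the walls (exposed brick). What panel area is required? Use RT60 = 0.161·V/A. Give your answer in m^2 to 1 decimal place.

45.8

Summing Sᵢαᵢ: 24.800 + 9.300 + 3.082 + 4.753 + 22.228 → A₁ = 64.163 sabins.
Required A₂ = 0.161·2170/3.30 = 105.870 sabins.
ΔA needed = 105.870 − 64.163 = 41.707 sabins.
Each m^2 of panel replacing the walls (exposed brick) adds (0.95 − 0.04) = 0.91 sabins.
Panel area = 41.707 / 0.91 = 45.8 m^2.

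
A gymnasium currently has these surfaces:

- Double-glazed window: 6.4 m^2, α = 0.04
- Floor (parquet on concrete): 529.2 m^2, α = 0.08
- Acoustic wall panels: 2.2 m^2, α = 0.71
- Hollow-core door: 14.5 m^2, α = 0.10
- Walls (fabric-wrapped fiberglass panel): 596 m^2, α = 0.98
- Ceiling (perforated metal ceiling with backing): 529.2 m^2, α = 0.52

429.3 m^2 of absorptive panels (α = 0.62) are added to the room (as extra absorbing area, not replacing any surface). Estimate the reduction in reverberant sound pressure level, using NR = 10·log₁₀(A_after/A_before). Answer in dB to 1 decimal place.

1.1 dB

Summing Sᵢαᵢ: 0.256 + 42.336 + 1.562 + 1.450 + 584.080 + 275.184 → A_before = 904.868 sabins.
Treatment contributes 429.3·0.62 = 266.166 sabins.
New total A_after = 1171.034 sabins.
NR = 10·log₁₀(1171.034/904.868) = 1.1 dB.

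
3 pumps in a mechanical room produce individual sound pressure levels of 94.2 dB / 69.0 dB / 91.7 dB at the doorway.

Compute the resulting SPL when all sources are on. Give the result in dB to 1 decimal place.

96.1 dB

Sum in the linear (power) domain: Σ 10^(Lᵢ/10) = 10^(94.2/10) + 10^(69.0/10) + 10^(91.7/10) = 4.117e+09.
Back to dB: 10·log₁₀ Σ = 96.1 dB.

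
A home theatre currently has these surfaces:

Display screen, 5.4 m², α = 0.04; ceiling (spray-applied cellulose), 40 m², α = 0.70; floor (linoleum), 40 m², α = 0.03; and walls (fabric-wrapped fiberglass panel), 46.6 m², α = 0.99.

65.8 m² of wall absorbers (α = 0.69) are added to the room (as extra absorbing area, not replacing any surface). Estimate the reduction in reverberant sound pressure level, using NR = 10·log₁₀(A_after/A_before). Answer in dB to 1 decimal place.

2.0 dB

A_before = Σ Sᵢαᵢ = 5.4·0.04 + 40·0.70 + 40·0.03 + 46.6·0.99 = 75.550 sabins.
Treatment contributes 65.8·0.69 = 45.402 sabins.
New total A_after = 120.952 sabins.
Reduction = 10 log₁₀(A_after/A_before) = 10 log₁₀(1.6010) = 2.0 dB.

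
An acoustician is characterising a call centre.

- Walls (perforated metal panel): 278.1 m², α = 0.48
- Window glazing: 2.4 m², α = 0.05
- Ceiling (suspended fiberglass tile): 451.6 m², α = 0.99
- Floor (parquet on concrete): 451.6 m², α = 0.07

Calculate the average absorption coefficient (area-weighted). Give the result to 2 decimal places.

0.52

S = Σ Sᵢ = 278.1 + 2.4 + 451.6 + 451.6 = 1183.7 m².
Weighted sum Σ Sα = 612.304.
ᾱ = 612.304 / 1183.7 = 0.52.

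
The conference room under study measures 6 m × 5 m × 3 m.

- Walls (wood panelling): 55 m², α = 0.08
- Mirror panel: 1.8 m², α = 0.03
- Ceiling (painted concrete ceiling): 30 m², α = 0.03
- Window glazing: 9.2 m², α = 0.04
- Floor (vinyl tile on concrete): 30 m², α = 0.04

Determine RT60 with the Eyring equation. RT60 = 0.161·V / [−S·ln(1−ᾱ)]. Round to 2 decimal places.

Total surface area S = 55 + 1.8 + 30 + 9.2 + 30 = 126.0 m².
Σ(Sᵢαᵢ) = 55×0.08 + 1.8×0.03 + 30×0.03 + 9.2×0.04 + 30×0.04 = 6.922.
ᾱ = 6.922 / 126.0 = 0.0549.
Eyring denominator: −S ln(1−ᾱ) = 7.115.
V = 6 × 5 × 3 = 90 m³.
RT60 = 0.161 × 90 / 7.115 = 2.04 s.

2.04 s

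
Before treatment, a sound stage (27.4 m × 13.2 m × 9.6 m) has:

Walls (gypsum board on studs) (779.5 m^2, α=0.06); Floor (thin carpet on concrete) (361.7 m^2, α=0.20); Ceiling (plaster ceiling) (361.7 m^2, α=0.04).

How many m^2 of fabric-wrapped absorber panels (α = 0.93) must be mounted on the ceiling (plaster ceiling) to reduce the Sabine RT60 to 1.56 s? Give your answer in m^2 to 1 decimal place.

252.5

Total absorption A₁ = 779.5·0.06 + 361.7·0.20 + 361.7·0.04
  = 46.770 + 72.340 + 14.468 = 133.578 m^2 sabins.
Required A₂ = 0.161·3472.128/1.56 = 358.341 sabins.
Absorption to add: 358.341 − 133.578 = 224.763 sabins.
Each m^2 of panel replacing the ceiling (plaster ceiling) adds (0.93 − 0.04) = 0.89 sabins.
Area = ΔA/Δα = 224.763/0.89 = 252.5 m^2.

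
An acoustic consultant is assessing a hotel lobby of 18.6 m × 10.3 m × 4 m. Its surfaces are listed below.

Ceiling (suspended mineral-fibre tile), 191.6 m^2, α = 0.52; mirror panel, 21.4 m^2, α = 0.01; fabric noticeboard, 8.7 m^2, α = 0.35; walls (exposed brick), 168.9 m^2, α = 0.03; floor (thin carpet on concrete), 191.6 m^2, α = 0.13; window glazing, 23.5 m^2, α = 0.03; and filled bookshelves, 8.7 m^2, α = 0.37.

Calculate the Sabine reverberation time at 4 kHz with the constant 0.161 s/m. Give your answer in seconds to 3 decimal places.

A = Σ Sᵢαᵢ = 191.6×0.52 + 21.4×0.01 + 8.7×0.35 + 168.9×0.03 + 191.6×0.13 + 23.5×0.03 + 8.7×0.37 = 136.790 sabins.
Volume V = 18.6 × 10.3 × 4 = 766.32 m³.
Sabine: RT60 = 0.161 × 766.32 / 136.790 = 0.902 s.

0.902 sec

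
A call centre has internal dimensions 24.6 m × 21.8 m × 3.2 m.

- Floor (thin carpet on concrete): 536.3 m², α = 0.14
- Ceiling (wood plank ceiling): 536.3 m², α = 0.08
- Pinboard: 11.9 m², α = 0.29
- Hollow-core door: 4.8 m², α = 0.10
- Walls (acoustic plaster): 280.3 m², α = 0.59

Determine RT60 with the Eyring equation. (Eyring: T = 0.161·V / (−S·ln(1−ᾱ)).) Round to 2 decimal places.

S = Σ Sᵢ = 1369.6 m².
Σ(Sᵢαᵢ) = 536.3·0.14 + 536.3·0.08 + 11.9·0.29 + 4.8·0.10 + 280.3·0.59 = 287.294.
ᾱ = 287.294 / 1369.6 = 0.2098.
−S·ln(1−ᾱ) = −1369.6 × ln(1 − 0.2098) = 322.499.
V = 24.6 × 21.8 × 3.2 = 1716.096 m³.
T = 0.161·V/[−S·ln(1−ᾱ)] = 0.161·1716.096/322.499 = 0.86 s.

0.86 s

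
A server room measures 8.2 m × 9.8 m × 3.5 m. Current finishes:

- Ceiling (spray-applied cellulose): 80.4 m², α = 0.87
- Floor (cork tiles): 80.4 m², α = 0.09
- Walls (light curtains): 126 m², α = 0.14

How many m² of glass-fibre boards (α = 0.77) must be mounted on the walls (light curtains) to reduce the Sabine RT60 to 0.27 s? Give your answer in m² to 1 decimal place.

115.7

Total absorption A₁ = 80.4*0.87 + 80.4*0.09 + 126*0.14
  = 69.948 + 7.236 + 17.640 = 94.824 m² sabins.
Required A₂ = 0.161·281.26/0.27 = 167.714 sabins.
Absorption to add: 167.714 − 94.824 = 72.890 sabins.
Each m² of panel replacing the walls (light curtains) adds (0.77 − 0.14) = 0.63 sabins.
Panel area = 72.890 / 0.63 = 115.7 m².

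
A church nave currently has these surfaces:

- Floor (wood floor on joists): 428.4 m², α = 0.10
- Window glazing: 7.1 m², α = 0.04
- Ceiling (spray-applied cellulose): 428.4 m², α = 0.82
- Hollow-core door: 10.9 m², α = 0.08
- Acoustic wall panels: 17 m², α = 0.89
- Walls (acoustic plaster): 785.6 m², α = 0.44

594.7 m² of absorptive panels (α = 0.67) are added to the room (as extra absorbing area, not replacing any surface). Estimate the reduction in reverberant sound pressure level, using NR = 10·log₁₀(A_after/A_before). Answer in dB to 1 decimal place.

1.8 dB

Total absorption A_before = 428.4·0.10 + 7.1·0.04 + 428.4·0.82 + 10.9·0.08 + 17·0.89 + 785.6·0.44
  = 42.840 + 0.284 + 351.288 + 0.872 + 15.130 + 345.664 = 756.078 m² sabins.
Added absorption = 594.7 × 0.67 = 398.449 sabins.
New total A_after = 1154.527 sabins.
Reduction = 10 log₁₀(A_after/A_before) = 10 log₁₀(1.5270) = 1.8 dB.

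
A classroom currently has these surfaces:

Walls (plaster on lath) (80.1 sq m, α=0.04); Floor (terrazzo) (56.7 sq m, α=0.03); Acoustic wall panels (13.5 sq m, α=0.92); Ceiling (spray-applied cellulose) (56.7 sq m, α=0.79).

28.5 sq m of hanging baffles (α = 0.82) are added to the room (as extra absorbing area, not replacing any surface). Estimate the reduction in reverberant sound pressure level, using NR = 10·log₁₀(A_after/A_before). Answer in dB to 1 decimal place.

Total absorption A_before = 80.1·0.04 + 56.7·0.03 + 13.5·0.92 + 56.7·0.79
  = 3.204 + 1.701 + 12.420 + 44.793 = 62.118 sq m sabins.
Added absorption = 28.5 × 0.82 = 23.370 sabins.
New total A_after = 85.488 sabins.
Reduction = 10 log₁₀(A_after/A_before) = 10 log₁₀(1.3762) = 1.4 dB.

1.4 dB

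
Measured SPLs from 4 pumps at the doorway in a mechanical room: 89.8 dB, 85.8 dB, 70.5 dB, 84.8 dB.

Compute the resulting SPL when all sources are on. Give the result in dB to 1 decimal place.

Σ 10^(Lᵢ/10) = 1.648e+09.
Combined level = 10 log₁₀(1.648e+09) = 92.2 dB.

92.2 dB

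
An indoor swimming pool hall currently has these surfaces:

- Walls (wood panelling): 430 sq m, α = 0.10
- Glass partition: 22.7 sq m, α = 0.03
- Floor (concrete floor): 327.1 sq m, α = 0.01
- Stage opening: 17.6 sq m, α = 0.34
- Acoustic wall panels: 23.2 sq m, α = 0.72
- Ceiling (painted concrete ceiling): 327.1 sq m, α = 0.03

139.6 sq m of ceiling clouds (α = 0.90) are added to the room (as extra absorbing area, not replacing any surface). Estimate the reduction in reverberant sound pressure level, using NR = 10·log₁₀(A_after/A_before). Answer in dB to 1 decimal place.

Total absorption A_before = 430*0.10 + 22.7*0.03 + 327.1*0.01 + 17.6*0.34 + 23.2*0.72 + 327.1*0.03
  = 43.000 + 0.681 + 3.271 + 5.984 + 16.704 + 9.813 = 79.453 sq m sabins.
Added absorption = 139.6 × 0.90 = 125.640 sabins.
A_after = 79.453 + 125.640 = 205.093 sabins.
Reduction = 10 log₁₀(A_after/A_before) = 10 log₁₀(2.5813) = 4.1 dB.

4.1 dB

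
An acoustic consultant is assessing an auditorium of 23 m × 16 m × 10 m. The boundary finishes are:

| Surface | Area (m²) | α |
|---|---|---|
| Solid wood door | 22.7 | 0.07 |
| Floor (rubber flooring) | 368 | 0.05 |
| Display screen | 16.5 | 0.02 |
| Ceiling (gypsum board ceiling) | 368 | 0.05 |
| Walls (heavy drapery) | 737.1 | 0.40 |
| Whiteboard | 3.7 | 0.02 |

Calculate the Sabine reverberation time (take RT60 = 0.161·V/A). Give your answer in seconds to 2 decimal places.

Equivalent absorption area: A = 22.7×0.07 + 368×0.05 + 16.5×0.02 + 368×0.05 + 737.1×0.40 + 3.7×0.02 = 333.633 m².
Room volume: 3680 m³.
Sabine: RT60 = 0.161 × 3680 / 333.633 = 1.78 s.

1.78 s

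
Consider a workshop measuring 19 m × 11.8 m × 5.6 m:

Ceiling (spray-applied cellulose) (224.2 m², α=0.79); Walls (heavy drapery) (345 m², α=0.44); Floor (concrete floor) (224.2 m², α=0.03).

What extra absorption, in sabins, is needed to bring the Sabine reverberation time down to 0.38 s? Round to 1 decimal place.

Equivalent absorption area: A₁ = 224.2·0.79 + 345·0.44 + 224.2·0.03 = 335.644 m².
For T = 0.38 s, need A₂ = 0.161·V/T = 0.161·1255.52/0.38 = 531.944 sabins.
ΔA = A₂ − A₁ = 531.944 − 335.644 = 196.3 sabins.

196.3 sabins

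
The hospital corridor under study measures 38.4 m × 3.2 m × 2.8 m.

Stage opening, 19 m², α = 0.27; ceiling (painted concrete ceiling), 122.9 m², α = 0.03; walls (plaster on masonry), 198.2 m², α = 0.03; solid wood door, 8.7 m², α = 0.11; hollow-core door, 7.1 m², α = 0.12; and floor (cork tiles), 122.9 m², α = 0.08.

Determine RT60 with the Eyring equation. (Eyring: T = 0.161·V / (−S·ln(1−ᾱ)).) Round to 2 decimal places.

S = Σ Sᵢ = 478.8 m².
Absorption A = 19·0.27 + 122.9·0.03 + 198.2·0.03 + 8.7·0.11 + 7.1·0.12 + 122.9·0.08 = 26.404 sabins.
Mean coefficient ᾱ = A/S = 0.0551.
−S·ln(1−ᾱ) = −478.8 × ln(1 − 0.0551) = 27.137.
V = 38.4 × 3.2 × 2.8 = 344.064 m³.
T = 0.161·V/[−S·ln(1−ᾱ)] = 0.161·344.064/27.137 = 2.04 s.

2.04 seconds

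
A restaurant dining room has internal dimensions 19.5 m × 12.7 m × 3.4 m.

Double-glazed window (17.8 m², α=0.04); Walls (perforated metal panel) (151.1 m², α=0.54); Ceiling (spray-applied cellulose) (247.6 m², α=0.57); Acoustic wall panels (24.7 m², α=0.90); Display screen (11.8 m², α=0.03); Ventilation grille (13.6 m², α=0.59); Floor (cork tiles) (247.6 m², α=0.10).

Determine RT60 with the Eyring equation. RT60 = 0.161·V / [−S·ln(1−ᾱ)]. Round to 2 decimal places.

0.38 s

S = Σ Sᵢ = 714.2 m².
Absorption A = 17.8×0.04 + 151.1×0.54 + 247.6×0.57 + 24.7×0.90 + 11.8×0.03 + 13.6×0.59 + 247.6×0.10 = 278.806 sabins.
Mean coefficient ᾱ = A/S = 0.3904.
Eyring denominator: −S ln(1−ᾱ) = 353.495.
V = 19.5 × 12.7 × 3.4 = 842.01 m³.
RT60 = 0.161 × 842.01 / 353.495 = 0.38 s.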